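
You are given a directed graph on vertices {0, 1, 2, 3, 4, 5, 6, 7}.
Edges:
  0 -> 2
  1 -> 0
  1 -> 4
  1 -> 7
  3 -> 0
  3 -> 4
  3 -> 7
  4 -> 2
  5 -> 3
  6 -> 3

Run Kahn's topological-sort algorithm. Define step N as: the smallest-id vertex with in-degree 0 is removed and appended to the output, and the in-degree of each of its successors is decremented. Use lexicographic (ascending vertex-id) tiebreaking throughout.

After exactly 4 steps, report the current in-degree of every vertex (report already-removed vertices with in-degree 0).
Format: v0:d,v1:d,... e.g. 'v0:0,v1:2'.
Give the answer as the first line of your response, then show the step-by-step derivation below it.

v0:0,v1:0,v2:2,v3:0,v4:0,v5:0,v6:0,v7:0

step 1: output 1; order=[1]; indeg=(1,0,2,2,1,0,0,1)
step 2: output 5; order=[1,5]; indeg=(1,0,2,1,1,0,0,1)
step 3: output 6; order=[1,5,6]; indeg=(1,0,2,0,1,0,0,1)
step 4: output 3; order=[1,5,6,3]; indeg=(0,0,2,0,0,0,0,0)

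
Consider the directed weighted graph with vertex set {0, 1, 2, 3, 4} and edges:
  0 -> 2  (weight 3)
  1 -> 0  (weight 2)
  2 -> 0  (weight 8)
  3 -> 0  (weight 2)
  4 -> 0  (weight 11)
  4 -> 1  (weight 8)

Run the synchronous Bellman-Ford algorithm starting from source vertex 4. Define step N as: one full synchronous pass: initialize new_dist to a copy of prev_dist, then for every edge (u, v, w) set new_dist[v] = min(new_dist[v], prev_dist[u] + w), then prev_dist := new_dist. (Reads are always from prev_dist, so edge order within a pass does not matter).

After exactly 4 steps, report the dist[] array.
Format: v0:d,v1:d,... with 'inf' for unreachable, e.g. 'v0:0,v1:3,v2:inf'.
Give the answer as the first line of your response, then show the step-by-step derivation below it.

v0:10,v1:8,v2:13,v3:inf,v4:0

step 1: dist = v0:11,v1:8,v2:inf,v3:inf,v4:0
step 2: dist = v0:10,v1:8,v2:14,v3:inf,v4:0
step 3: dist = v0:10,v1:8,v2:13,v3:inf,v4:0
step 4: dist = v0:10,v1:8,v2:13,v3:inf,v4:0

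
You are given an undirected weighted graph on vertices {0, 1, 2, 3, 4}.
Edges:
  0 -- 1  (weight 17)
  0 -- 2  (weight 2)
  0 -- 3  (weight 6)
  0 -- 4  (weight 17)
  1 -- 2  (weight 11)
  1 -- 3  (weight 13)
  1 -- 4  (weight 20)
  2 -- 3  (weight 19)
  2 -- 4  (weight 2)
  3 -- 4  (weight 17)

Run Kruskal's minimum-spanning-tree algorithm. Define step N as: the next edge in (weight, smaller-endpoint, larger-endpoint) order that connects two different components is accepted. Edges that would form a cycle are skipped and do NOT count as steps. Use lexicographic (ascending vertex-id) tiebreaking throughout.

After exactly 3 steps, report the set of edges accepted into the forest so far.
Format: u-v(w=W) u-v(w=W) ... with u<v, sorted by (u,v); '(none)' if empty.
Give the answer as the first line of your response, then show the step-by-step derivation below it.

0-2(w=2) 0-3(w=6) 2-4(w=2)

step 1: add edge 0-2 (w=2); MST = {0-2(w=2)}
step 2: add edge 2-4 (w=2); MST = {0-2(w=2) 2-4(w=2)}
step 3: add edge 0-3 (w=6); MST = {0-2(w=2) 0-3(w=6) 2-4(w=2)}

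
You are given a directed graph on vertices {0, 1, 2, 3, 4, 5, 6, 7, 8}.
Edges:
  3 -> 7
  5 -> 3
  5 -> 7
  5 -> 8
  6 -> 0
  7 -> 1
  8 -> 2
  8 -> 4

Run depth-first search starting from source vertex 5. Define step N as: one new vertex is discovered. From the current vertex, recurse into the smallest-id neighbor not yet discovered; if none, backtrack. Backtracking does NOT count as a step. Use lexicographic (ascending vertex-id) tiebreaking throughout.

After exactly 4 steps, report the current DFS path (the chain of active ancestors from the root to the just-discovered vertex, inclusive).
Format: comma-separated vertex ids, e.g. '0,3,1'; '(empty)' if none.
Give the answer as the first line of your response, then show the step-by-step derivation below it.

5,3,7,1

step 1: discover 5; path=5; order=5
step 2: discover 3; path=5>3; order=5,3
step 3: discover 7; path=5>3>7; order=5,3,7
step 4: discover 1; path=5>3>7>1; order=5,3,7,1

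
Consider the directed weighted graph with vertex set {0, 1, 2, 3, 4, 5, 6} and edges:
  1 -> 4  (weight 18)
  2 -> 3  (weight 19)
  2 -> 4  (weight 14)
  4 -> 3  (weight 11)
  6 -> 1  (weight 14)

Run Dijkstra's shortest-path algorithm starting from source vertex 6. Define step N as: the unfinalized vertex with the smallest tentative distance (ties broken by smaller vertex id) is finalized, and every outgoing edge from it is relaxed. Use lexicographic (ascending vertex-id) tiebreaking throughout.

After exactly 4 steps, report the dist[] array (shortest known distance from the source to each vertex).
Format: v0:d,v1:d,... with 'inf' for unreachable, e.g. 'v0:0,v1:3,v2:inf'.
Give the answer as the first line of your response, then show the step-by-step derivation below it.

v0:inf,v1:14,v2:inf,v3:43,v4:32,v5:inf,v6:0

step 1: dist = v0:inf,v1:14,v2:inf,v3:inf,v4:inf,v5:inf,v6:0
step 2: dist = v0:inf,v1:14,v2:inf,v3:inf,v4:32,v5:inf,v6:0
step 3: dist = v0:inf,v1:14,v2:inf,v3:43,v4:32,v5:inf,v6:0
step 4: dist = v0:inf,v1:14,v2:inf,v3:43,v4:32,v5:inf,v6:0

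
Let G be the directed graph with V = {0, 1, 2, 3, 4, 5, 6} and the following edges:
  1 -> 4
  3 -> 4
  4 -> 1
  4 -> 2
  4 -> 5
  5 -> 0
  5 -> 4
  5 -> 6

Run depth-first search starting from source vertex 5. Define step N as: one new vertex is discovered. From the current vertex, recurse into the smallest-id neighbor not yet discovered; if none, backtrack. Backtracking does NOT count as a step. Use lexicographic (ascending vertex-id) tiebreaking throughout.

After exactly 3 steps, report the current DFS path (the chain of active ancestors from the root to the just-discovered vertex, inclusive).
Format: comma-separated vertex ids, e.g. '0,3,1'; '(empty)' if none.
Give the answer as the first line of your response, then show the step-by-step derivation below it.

5,4

step 1: discover 5; path=5; order=5
step 2: discover 0; path=5>0; order=5,0
step 3: discover 4; path=5>4; order=5,0,4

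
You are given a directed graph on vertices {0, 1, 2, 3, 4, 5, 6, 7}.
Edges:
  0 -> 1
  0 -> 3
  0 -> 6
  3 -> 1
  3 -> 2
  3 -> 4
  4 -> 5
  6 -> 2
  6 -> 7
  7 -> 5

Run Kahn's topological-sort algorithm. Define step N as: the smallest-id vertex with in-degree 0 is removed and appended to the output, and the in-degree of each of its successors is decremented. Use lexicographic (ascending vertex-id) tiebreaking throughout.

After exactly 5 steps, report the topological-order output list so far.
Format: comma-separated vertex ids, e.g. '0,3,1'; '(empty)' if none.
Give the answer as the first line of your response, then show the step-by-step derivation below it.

0,3,1,4,6

step 1: output 0; order=[0]; indeg=(0,1,2,0,1,2,0,1)
step 2: output 3; order=[0,3]; indeg=(0,0,1,0,0,2,0,1)
step 3: output 1; order=[0,3,1]; indeg=(0,0,1,0,0,2,0,1)
step 4: output 4; order=[0,3,1,4]; indeg=(0,0,1,0,0,1,0,1)
step 5: output 6; order=[0,3,1,4,6]; indeg=(0,0,0,0,0,1,0,0)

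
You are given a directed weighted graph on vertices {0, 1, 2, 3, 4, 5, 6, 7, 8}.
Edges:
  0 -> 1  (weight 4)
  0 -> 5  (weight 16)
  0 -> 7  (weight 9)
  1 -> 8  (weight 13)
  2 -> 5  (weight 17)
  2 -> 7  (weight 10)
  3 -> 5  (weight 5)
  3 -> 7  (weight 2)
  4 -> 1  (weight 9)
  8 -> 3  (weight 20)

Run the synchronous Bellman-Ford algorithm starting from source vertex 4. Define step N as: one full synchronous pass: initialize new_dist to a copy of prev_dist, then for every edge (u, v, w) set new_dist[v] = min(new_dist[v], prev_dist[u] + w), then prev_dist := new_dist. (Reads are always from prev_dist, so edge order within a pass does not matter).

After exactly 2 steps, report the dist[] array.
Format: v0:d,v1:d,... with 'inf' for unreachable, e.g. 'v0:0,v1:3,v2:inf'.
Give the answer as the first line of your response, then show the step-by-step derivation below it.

v0:inf,v1:9,v2:inf,v3:inf,v4:0,v5:inf,v6:inf,v7:inf,v8:22

step 1: dist = v0:inf,v1:9,v2:inf,v3:inf,v4:0,v5:inf,v6:inf,v7:inf,v8:inf
step 2: dist = v0:inf,v1:9,v2:inf,v3:inf,v4:0,v5:inf,v6:inf,v7:inf,v8:22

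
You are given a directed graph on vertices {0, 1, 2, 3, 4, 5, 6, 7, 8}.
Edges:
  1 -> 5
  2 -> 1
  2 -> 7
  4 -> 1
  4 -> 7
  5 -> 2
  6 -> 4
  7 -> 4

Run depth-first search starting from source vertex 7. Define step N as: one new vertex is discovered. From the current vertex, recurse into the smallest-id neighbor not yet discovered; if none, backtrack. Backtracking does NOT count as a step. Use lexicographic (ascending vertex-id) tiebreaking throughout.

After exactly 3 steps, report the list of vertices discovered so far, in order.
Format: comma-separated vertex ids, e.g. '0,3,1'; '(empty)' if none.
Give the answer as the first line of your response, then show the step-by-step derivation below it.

7,4,1

step 1: discover 7; path=7; order=7
step 2: discover 4; path=7>4; order=7,4
step 3: discover 1; path=7>4>1; order=7,4,1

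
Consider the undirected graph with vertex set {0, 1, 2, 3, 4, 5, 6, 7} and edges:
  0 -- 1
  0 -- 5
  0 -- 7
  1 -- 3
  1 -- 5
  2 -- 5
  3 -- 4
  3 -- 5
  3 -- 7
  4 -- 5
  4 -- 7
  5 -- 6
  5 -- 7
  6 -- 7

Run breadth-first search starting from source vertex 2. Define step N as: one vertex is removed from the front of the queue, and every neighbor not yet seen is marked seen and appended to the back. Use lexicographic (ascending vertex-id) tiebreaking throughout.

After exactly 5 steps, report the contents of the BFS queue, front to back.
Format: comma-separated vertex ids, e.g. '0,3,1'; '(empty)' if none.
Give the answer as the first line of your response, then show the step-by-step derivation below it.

4,6,7

step 1: dequeue 2; queue=[5]; order=2
step 2: dequeue 5; queue=[0,1,3,4,6,7]; order=2,5
step 3: dequeue 0; queue=[1,3,4,6,7]; order=2,5,0
step 4: dequeue 1; queue=[3,4,6,7]; order=2,5,0,1
step 5: dequeue 3; queue=[4,6,7]; order=2,5,0,1,3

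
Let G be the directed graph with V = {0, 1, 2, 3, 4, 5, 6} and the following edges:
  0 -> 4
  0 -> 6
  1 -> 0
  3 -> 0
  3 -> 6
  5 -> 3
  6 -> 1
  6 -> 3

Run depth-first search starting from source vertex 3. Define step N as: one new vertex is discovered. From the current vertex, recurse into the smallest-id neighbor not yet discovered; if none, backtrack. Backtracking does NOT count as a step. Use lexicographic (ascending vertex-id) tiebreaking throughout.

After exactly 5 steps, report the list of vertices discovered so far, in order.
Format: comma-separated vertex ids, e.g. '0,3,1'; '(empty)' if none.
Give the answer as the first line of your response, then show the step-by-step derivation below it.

3,0,4,6,1

step 1: discover 3; path=3; order=3
step 2: discover 0; path=3>0; order=3,0
step 3: discover 4; path=3>0>4; order=3,0,4
step 4: discover 6; path=3>0>6; order=3,0,4,6
step 5: discover 1; path=3>0>6>1; order=3,0,4,6,1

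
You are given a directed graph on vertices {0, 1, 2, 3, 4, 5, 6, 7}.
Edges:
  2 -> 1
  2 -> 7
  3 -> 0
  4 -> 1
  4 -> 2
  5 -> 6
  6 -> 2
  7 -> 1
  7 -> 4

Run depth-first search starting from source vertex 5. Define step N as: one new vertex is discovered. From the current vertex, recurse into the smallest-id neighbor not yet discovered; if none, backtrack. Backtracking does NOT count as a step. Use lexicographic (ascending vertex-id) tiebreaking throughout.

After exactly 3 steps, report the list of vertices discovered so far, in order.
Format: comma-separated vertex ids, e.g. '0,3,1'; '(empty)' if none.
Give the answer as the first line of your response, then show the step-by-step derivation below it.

5,6,2

step 1: discover 5; path=5; order=5
step 2: discover 6; path=5>6; order=5,6
step 3: discover 2; path=5>6>2; order=5,6,2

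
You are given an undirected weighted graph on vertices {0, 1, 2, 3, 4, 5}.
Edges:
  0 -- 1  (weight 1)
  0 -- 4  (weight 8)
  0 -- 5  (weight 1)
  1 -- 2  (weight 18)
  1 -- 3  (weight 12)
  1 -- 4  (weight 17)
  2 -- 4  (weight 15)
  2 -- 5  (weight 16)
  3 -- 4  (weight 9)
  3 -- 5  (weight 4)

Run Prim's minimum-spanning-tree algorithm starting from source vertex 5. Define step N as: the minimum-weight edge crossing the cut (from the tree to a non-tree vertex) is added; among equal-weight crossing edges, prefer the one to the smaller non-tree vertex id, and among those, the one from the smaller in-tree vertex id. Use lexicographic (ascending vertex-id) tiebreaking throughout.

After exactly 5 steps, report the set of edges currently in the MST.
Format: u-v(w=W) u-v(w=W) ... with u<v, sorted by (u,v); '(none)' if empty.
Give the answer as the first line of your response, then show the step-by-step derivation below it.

0-1(w=1) 0-4(w=8) 0-5(w=1) 2-4(w=15) 3-5(w=4)

step 1: add edge 0-5 (w=1); MST = {0-5(w=1)}
step 2: add edge 0-1 (w=1); MST = {0-1(w=1) 0-5(w=1)}
step 3: add edge 3-5 (w=4); MST = {0-1(w=1) 0-5(w=1) 3-5(w=4)}
step 4: add edge 0-4 (w=8); MST = {0-1(w=1) 0-4(w=8) 0-5(w=1) 3-5(w=4)}
step 5: add edge 2-4 (w=15); MST = {0-1(w=1) 0-4(w=8) 0-5(w=1) 2-4(w=15) 3-5(w=4)}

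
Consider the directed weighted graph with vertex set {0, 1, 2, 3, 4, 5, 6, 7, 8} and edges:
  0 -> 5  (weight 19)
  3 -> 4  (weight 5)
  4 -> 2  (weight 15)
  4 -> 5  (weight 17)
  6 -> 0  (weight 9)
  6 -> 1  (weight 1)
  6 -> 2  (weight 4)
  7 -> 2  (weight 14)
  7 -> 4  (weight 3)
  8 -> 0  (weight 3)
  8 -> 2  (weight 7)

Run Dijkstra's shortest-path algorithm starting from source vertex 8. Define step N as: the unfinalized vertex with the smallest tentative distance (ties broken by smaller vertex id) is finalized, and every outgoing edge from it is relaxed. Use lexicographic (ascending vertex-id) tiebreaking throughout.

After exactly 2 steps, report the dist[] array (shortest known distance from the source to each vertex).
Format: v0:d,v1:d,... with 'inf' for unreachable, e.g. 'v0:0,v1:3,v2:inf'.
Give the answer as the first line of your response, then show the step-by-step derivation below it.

v0:3,v1:inf,v2:7,v3:inf,v4:inf,v5:22,v6:inf,v7:inf,v8:0

step 1: dist = v0:3,v1:inf,v2:7,v3:inf,v4:inf,v5:inf,v6:inf,v7:inf,v8:0
step 2: dist = v0:3,v1:inf,v2:7,v3:inf,v4:inf,v5:22,v6:inf,v7:inf,v8:0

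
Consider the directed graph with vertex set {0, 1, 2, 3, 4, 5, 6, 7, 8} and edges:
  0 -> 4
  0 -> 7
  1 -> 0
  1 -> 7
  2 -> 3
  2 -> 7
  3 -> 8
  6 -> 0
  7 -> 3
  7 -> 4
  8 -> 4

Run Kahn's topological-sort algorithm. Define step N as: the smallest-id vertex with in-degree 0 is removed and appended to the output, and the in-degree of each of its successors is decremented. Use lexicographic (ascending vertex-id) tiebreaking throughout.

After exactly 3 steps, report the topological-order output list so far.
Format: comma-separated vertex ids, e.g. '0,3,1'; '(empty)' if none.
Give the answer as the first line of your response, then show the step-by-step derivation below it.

1,2,5

step 1: output 1; order=[1]; indeg=(1,0,0,2,3,0,0,2,1)
step 2: output 2; order=[1,2]; indeg=(1,0,0,1,3,0,0,1,1)
step 3: output 5; order=[1,2,5]; indeg=(1,0,0,1,3,0,0,1,1)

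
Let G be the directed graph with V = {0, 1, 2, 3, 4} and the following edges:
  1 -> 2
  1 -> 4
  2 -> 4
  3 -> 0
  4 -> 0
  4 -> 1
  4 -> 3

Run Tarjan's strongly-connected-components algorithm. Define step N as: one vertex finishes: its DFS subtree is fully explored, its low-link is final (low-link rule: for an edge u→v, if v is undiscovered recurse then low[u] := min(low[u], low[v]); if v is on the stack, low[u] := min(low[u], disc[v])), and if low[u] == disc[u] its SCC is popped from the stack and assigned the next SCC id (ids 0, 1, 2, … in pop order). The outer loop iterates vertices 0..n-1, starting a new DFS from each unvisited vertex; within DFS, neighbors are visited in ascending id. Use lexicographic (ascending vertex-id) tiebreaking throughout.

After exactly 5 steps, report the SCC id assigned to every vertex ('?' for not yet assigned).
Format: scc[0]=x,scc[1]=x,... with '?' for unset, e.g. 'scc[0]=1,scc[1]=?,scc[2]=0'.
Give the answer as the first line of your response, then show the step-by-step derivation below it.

scc[0]=0,scc[1]=2,scc[2]=2,scc[3]=1,scc[4]=2

step 1: low=(low[0]=0,low[1]=?,low[2]=?,low[3]=?,low[4]=?); scc=(scc[0]=0,scc[1]=?,scc[2]=?,scc[3]=?,scc[4]=?)
step 2: low=(low[0]=0,low[1]=1,low[2]=2,low[3]=4,low[4]=1); scc=(scc[0]=0,scc[1]=?,scc[2]=?,scc[3]=1,scc[4]=?)
step 3: low=(low[0]=0,low[1]=1,low[2]=2,low[3]=4,low[4]=1); scc=(scc[0]=0,scc[1]=?,scc[2]=?,scc[3]=1,scc[4]=?)
step 4: low=(low[0]=0,low[1]=1,low[2]=1,low[3]=4,low[4]=1); scc=(scc[0]=0,scc[1]=?,scc[2]=?,scc[3]=1,scc[4]=?)
step 5: low=(low[0]=0,low[1]=1,low[2]=1,low[3]=4,low[4]=1); scc=(scc[0]=0,scc[1]=2,scc[2]=2,scc[3]=1,scc[4]=2)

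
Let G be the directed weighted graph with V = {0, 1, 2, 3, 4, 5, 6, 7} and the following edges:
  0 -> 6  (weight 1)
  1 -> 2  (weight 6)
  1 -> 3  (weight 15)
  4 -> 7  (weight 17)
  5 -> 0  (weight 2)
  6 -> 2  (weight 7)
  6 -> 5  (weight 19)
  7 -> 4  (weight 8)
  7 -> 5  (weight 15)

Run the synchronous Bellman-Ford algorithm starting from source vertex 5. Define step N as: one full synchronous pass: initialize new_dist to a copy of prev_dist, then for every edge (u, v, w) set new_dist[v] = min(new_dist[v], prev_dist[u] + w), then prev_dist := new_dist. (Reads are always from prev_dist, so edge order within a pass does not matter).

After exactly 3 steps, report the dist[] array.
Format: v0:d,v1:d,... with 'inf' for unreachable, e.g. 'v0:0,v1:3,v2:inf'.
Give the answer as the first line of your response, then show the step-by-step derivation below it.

v0:2,v1:inf,v2:10,v3:inf,v4:inf,v5:0,v6:3,v7:inf

step 1: dist = v0:2,v1:inf,v2:inf,v3:inf,v4:inf,v5:0,v6:inf,v7:inf
step 2: dist = v0:2,v1:inf,v2:inf,v3:inf,v4:inf,v5:0,v6:3,v7:inf
step 3: dist = v0:2,v1:inf,v2:10,v3:inf,v4:inf,v5:0,v6:3,v7:inf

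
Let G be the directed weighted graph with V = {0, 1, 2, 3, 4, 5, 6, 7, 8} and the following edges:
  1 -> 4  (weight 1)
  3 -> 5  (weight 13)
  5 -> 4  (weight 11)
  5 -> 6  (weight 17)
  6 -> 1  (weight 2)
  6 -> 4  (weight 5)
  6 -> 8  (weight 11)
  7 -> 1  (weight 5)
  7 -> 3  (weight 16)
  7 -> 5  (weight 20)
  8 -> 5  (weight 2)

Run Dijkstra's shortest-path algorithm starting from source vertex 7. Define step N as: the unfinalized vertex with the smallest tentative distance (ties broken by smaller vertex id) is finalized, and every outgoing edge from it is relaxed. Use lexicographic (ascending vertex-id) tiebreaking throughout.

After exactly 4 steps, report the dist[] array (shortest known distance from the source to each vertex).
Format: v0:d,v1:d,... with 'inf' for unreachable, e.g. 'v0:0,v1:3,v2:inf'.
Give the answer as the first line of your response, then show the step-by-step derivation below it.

v0:inf,v1:5,v2:inf,v3:16,v4:6,v5:20,v6:inf,v7:0,v8:inf

step 1: dist = v0:inf,v1:5,v2:inf,v3:16,v4:inf,v5:20,v6:inf,v7:0,v8:inf
step 2: dist = v0:inf,v1:5,v2:inf,v3:16,v4:6,v5:20,v6:inf,v7:0,v8:inf
step 3: dist = v0:inf,v1:5,v2:inf,v3:16,v4:6,v5:20,v6:inf,v7:0,v8:inf
step 4: dist = v0:inf,v1:5,v2:inf,v3:16,v4:6,v5:20,v6:inf,v7:0,v8:inf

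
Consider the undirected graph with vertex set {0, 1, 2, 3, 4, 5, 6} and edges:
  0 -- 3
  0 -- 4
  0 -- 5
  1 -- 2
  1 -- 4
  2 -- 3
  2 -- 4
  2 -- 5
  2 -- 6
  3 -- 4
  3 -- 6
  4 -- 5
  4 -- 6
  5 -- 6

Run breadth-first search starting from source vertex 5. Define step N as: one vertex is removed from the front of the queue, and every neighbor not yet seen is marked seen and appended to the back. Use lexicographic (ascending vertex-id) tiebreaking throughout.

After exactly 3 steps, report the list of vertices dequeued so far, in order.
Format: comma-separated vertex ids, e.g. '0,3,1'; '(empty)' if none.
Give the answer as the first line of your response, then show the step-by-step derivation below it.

5,0,2

step 1: dequeue 5; queue=[0,2,4,6]; order=5
step 2: dequeue 0; queue=[2,4,6,3]; order=5,0
step 3: dequeue 2; queue=[4,6,3,1]; order=5,0,2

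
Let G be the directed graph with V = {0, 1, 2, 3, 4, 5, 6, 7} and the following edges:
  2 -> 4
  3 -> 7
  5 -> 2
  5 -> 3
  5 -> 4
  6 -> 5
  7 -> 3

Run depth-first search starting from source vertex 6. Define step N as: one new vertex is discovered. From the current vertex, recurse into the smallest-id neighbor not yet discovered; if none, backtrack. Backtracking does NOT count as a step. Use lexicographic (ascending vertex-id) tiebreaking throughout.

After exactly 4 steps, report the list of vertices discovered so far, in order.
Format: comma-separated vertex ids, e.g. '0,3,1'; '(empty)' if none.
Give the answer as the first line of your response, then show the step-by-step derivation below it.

6,5,2,4

step 1: discover 6; path=6; order=6
step 2: discover 5; path=6>5; order=6,5
step 3: discover 2; path=6>5>2; order=6,5,2
step 4: discover 4; path=6>5>2>4; order=6,5,2,4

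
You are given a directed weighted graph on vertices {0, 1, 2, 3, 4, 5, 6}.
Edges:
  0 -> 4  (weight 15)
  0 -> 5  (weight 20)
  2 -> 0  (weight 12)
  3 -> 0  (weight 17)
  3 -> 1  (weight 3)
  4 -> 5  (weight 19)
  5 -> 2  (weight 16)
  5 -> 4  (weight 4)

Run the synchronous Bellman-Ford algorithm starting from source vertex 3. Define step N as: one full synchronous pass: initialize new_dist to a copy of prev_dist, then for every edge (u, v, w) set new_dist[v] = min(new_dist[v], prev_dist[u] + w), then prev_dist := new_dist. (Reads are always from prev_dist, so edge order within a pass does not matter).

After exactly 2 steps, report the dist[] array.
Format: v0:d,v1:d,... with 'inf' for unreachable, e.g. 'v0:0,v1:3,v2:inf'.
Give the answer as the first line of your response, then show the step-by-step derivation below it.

v0:17,v1:3,v2:inf,v3:0,v4:32,v5:37,v6:inf

step 1: dist = v0:17,v1:3,v2:inf,v3:0,v4:inf,v5:inf,v6:inf
step 2: dist = v0:17,v1:3,v2:inf,v3:0,v4:32,v5:37,v6:inf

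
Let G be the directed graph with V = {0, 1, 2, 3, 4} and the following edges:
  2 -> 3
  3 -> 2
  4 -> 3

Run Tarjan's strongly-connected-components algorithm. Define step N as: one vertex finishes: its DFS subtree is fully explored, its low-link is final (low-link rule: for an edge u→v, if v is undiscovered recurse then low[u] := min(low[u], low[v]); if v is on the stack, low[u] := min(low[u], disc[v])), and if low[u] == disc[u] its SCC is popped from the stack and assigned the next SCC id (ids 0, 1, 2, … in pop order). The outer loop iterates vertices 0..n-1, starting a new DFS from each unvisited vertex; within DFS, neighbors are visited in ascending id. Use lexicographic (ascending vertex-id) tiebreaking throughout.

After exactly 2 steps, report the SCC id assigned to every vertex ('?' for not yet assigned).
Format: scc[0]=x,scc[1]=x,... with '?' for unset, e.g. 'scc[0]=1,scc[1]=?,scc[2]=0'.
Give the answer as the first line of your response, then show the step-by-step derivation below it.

scc[0]=0,scc[1]=1,scc[2]=?,scc[3]=?,scc[4]=?

step 1: low=(low[0]=0,low[1]=?,low[2]=?,low[3]=?,low[4]=?); scc=(scc[0]=0,scc[1]=?,scc[2]=?,scc[3]=?,scc[4]=?)
step 2: low=(low[0]=0,low[1]=1,low[2]=?,low[3]=?,low[4]=?); scc=(scc[0]=0,scc[1]=1,scc[2]=?,scc[3]=?,scc[4]=?)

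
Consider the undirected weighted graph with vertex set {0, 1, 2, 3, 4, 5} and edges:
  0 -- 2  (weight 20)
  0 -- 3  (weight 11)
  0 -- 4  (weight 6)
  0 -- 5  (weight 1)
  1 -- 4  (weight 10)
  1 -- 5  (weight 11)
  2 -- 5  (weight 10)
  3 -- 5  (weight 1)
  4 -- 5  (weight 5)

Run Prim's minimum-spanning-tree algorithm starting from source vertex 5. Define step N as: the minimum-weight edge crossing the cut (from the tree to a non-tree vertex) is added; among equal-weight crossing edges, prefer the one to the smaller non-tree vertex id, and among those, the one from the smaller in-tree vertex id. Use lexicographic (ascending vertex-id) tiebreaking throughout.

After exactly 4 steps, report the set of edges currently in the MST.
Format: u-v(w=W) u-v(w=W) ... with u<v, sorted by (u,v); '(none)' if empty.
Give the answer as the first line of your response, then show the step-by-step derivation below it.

0-5(w=1) 1-4(w=10) 3-5(w=1) 4-5(w=5)

step 1: add edge 0-5 (w=1); MST = {0-5(w=1)}
step 2: add edge 3-5 (w=1); MST = {0-5(w=1) 3-5(w=1)}
step 3: add edge 4-5 (w=5); MST = {0-5(w=1) 3-5(w=1) 4-5(w=5)}
step 4: add edge 1-4 (w=10); MST = {0-5(w=1) 1-4(w=10) 3-5(w=1) 4-5(w=5)}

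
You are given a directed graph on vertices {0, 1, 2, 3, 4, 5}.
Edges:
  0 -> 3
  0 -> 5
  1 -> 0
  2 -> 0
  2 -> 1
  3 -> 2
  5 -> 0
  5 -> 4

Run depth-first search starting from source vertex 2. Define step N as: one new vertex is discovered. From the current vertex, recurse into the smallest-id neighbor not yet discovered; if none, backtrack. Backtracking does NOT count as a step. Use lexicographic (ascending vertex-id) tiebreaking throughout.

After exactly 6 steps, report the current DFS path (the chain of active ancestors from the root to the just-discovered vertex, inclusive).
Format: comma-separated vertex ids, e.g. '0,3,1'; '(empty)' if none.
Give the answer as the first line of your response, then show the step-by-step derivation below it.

2,1

step 1: discover 2; path=2; order=2
step 2: discover 0; path=2>0; order=2,0
step 3: discover 3; path=2>0>3; order=2,0,3
step 4: discover 5; path=2>0>5; order=2,0,3,5
step 5: discover 4; path=2>0>5>4; order=2,0,3,5,4
step 6: discover 1; path=2>1; order=2,0,3,5,4,1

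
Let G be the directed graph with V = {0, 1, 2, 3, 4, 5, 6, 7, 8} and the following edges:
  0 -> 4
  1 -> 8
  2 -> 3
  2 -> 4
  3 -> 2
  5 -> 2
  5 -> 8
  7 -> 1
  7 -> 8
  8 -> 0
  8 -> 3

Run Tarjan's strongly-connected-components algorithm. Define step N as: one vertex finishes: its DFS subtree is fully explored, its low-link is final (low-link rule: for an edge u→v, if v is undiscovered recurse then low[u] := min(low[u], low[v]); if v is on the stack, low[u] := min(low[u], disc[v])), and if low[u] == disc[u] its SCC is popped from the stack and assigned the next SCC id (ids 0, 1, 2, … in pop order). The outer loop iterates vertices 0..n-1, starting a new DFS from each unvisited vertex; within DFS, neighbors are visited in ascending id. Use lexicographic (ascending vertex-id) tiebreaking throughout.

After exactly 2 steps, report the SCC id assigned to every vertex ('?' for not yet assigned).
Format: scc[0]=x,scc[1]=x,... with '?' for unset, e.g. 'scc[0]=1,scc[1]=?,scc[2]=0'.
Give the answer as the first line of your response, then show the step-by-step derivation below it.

scc[0]=1,scc[1]=?,scc[2]=?,scc[3]=?,scc[4]=0,scc[5]=?,scc[6]=?,scc[7]=?,scc[8]=?

step 1: low=(low[0]=0,low[1]=?,low[2]=?,low[3]=?,low[4]=1,low[5]=?,low[6]=?,low[7]=?,low[8]=?); scc=(scc[0]=?,scc[1]=?,scc[2]=?,scc[3]=?,scc[4]=0,scc[5]=?,scc[6]=?,scc[7]=?,scc[8]=?)
step 2: low=(low[0]=0,low[1]=?,low[2]=?,low[3]=?,low[4]=1,low[5]=?,low[6]=?,low[7]=?,low[8]=?); scc=(scc[0]=1,scc[1]=?,scc[2]=?,scc[3]=?,scc[4]=0,scc[5]=?,scc[6]=?,scc[7]=?,scc[8]=?)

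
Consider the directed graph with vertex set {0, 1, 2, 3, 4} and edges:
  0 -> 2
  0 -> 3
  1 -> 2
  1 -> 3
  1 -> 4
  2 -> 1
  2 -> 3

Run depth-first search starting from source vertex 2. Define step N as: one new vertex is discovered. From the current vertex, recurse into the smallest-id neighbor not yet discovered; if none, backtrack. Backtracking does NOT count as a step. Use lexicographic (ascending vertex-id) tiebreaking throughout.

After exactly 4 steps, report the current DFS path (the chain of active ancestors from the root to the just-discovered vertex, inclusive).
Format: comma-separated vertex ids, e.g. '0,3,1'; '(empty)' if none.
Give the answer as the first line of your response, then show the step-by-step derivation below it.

2,1,4

step 1: discover 2; path=2; order=2
step 2: discover 1; path=2>1; order=2,1
step 3: discover 3; path=2>1>3; order=2,1,3
step 4: discover 4; path=2>1>4; order=2,1,3,4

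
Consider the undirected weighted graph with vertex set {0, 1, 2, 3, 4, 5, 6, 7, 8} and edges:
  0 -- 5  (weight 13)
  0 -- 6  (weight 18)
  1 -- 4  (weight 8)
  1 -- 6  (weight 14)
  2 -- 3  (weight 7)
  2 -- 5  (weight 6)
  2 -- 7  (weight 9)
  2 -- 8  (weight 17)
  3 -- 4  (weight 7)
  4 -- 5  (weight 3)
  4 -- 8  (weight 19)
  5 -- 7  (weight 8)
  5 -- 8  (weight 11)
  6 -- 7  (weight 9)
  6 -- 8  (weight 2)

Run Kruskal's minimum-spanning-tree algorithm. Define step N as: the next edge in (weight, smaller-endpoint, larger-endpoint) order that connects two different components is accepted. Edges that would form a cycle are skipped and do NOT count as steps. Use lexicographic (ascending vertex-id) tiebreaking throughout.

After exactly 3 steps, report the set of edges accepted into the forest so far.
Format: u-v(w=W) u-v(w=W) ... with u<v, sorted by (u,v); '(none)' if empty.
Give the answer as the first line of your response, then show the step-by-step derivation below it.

2-5(w=6) 4-5(w=3) 6-8(w=2)

step 1: add edge 6-8 (w=2); MST = {6-8(w=2)}
step 2: add edge 4-5 (w=3); MST = {4-5(w=3) 6-8(w=2)}
step 3: add edge 2-5 (w=6); MST = {2-5(w=6) 4-5(w=3) 6-8(w=2)}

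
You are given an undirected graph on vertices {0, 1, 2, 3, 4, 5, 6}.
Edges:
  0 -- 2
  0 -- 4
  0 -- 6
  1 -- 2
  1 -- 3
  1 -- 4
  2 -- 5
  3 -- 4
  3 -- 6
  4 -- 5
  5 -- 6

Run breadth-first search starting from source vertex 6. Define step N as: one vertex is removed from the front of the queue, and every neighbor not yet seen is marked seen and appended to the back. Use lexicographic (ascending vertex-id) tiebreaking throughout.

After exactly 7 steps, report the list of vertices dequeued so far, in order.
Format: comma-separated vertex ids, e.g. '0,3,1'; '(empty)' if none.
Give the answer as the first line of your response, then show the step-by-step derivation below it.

6,0,3,5,2,4,1

step 1: dequeue 6; queue=[0,3,5]; order=6
step 2: dequeue 0; queue=[3,5,2,4]; order=6,0
step 3: dequeue 3; queue=[5,2,4,1]; order=6,0,3
step 4: dequeue 5; queue=[2,4,1]; order=6,0,3,5
step 5: dequeue 2; queue=[4,1]; order=6,0,3,5,2
step 6: dequeue 4; queue=[1]; order=6,0,3,5,2,4
step 7: dequeue 1; queue=[(empty)]; order=6,0,3,5,2,4,1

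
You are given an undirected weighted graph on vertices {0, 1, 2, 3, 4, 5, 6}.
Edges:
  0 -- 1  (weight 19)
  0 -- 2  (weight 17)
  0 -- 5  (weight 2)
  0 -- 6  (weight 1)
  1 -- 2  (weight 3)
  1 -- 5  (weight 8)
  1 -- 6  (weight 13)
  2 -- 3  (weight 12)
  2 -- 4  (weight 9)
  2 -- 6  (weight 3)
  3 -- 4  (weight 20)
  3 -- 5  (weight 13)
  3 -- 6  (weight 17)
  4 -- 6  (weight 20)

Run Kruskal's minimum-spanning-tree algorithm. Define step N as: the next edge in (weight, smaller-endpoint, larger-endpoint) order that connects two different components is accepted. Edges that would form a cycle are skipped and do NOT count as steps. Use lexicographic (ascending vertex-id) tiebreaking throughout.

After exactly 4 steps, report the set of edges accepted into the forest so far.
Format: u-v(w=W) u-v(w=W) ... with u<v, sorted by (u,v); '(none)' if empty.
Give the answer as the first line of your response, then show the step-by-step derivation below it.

0-5(w=2) 0-6(w=1) 1-2(w=3) 2-6(w=3)

step 1: add edge 0-6 (w=1); MST = {0-6(w=1)}
step 2: add edge 0-5 (w=2); MST = {0-5(w=2) 0-6(w=1)}
step 3: add edge 1-2 (w=3); MST = {0-5(w=2) 0-6(w=1) 1-2(w=3)}
step 4: add edge 2-6 (w=3); MST = {0-5(w=2) 0-6(w=1) 1-2(w=3) 2-6(w=3)}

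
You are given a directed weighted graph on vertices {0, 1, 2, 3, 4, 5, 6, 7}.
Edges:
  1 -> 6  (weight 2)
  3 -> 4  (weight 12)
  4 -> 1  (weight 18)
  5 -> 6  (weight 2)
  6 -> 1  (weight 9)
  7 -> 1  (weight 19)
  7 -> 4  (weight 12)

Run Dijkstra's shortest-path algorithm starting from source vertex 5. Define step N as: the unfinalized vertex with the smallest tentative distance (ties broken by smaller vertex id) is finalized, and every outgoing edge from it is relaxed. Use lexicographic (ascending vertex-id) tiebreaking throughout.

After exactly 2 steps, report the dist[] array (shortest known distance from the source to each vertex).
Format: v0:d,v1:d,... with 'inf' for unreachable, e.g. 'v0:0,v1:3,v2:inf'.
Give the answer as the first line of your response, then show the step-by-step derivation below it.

v0:inf,v1:11,v2:inf,v3:inf,v4:inf,v5:0,v6:2,v7:inf

step 1: dist = v0:inf,v1:inf,v2:inf,v3:inf,v4:inf,v5:0,v6:2,v7:inf
step 2: dist = v0:inf,v1:11,v2:inf,v3:inf,v4:inf,v5:0,v6:2,v7:inf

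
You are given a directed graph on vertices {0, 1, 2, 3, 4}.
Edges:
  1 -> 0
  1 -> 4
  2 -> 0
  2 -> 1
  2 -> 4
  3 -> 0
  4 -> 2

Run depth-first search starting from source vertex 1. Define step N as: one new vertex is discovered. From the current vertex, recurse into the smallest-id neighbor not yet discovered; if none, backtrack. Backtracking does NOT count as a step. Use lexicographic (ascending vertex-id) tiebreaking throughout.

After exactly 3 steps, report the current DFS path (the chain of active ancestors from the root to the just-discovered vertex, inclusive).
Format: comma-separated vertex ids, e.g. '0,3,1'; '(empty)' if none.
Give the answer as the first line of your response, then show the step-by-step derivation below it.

1,4

step 1: discover 1; path=1; order=1
step 2: discover 0; path=1>0; order=1,0
step 3: discover 4; path=1>4; order=1,0,4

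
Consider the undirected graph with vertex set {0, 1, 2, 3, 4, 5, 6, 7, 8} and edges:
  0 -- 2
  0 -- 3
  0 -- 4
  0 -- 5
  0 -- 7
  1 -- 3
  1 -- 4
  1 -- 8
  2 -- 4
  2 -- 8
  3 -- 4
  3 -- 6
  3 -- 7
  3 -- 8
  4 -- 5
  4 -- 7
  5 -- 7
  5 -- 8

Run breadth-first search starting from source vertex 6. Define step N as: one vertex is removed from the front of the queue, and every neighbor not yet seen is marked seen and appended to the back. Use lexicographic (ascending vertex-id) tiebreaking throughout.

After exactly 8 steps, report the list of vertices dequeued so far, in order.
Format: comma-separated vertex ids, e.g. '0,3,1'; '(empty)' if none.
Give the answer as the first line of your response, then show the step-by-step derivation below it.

6,3,0,1,4,7,8,2

step 1: dequeue 6; queue=[3]; order=6
step 2: dequeue 3; queue=[0,1,4,7,8]; order=6,3
step 3: dequeue 0; queue=[1,4,7,8,2,5]; order=6,3,0
step 4: dequeue 1; queue=[4,7,8,2,5]; order=6,3,0,1
step 5: dequeue 4; queue=[7,8,2,5]; order=6,3,0,1,4
step 6: dequeue 7; queue=[8,2,5]; order=6,3,0,1,4,7
step 7: dequeue 8; queue=[2,5]; order=6,3,0,1,4,7,8
step 8: dequeue 2; queue=[5]; order=6,3,0,1,4,7,8,2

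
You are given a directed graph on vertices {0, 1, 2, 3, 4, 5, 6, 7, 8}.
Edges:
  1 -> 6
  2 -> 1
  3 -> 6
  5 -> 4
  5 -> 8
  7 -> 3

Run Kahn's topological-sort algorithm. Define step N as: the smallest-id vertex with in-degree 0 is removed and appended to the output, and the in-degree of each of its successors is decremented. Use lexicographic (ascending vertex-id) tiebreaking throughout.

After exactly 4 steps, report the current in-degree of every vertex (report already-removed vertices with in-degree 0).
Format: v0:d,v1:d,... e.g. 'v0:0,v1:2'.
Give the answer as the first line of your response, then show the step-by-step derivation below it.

v0:0,v1:0,v2:0,v3:1,v4:0,v5:0,v6:1,v7:0,v8:0

step 1: output 0; order=[0]; indeg=(0,1,0,1,1,0,2,0,1)
step 2: output 2; order=[0,2]; indeg=(0,0,0,1,1,0,2,0,1)
step 3: output 1; order=[0,2,1]; indeg=(0,0,0,1,1,0,1,0,1)
step 4: output 5; order=[0,2,1,5]; indeg=(0,0,0,1,0,0,1,0,0)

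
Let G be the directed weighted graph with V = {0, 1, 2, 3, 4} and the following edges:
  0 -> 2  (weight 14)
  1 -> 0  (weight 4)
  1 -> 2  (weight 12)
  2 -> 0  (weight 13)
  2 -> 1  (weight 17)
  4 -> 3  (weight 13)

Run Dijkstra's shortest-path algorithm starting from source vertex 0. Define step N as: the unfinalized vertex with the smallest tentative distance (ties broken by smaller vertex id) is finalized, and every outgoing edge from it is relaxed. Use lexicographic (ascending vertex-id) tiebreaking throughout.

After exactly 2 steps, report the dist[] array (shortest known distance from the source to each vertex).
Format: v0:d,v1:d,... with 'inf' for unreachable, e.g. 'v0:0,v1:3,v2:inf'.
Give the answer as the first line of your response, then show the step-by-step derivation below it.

v0:0,v1:31,v2:14,v3:inf,v4:inf

step 1: dist = v0:0,v1:inf,v2:14,v3:inf,v4:inf
step 2: dist = v0:0,v1:31,v2:14,v3:inf,v4:inf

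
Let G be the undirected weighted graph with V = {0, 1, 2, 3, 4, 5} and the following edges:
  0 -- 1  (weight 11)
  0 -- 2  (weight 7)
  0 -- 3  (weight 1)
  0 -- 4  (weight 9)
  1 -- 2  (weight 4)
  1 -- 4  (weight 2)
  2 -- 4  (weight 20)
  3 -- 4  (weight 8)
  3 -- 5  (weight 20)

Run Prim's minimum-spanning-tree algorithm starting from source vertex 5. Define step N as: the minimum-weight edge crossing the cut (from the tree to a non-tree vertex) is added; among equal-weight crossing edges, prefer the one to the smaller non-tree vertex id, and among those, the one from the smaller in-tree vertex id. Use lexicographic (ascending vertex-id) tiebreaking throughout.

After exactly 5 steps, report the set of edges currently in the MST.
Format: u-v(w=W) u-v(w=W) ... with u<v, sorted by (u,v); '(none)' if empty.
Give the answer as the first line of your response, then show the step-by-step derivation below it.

0-2(w=7) 0-3(w=1) 1-2(w=4) 1-4(w=2) 3-5(w=20)

step 1: add edge 3-5 (w=20); MST = {3-5(w=20)}
step 2: add edge 0-3 (w=1); MST = {0-3(w=1) 3-5(w=20)}
step 3: add edge 0-2 (w=7); MST = {0-2(w=7) 0-3(w=1) 3-5(w=20)}
step 4: add edge 1-2 (w=4); MST = {0-2(w=7) 0-3(w=1) 1-2(w=4) 3-5(w=20)}
step 5: add edge 1-4 (w=2); MST = {0-2(w=7) 0-3(w=1) 1-2(w=4) 1-4(w=2) 3-5(w=20)}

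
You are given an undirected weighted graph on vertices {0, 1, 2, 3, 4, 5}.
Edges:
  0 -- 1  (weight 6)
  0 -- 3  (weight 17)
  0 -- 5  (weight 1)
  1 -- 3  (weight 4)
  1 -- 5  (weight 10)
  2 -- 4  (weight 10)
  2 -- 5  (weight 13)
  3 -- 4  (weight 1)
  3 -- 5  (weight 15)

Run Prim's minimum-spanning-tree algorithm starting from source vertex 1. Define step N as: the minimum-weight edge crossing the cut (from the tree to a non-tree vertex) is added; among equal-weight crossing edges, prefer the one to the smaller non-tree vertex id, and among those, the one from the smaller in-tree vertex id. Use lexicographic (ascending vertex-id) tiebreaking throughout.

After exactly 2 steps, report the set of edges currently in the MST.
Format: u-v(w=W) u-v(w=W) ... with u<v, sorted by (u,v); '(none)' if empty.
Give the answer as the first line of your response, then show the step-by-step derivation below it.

1-3(w=4) 3-4(w=1)

step 1: add edge 1-3 (w=4); MST = {1-3(w=4)}
step 2: add edge 3-4 (w=1); MST = {1-3(w=4) 3-4(w=1)}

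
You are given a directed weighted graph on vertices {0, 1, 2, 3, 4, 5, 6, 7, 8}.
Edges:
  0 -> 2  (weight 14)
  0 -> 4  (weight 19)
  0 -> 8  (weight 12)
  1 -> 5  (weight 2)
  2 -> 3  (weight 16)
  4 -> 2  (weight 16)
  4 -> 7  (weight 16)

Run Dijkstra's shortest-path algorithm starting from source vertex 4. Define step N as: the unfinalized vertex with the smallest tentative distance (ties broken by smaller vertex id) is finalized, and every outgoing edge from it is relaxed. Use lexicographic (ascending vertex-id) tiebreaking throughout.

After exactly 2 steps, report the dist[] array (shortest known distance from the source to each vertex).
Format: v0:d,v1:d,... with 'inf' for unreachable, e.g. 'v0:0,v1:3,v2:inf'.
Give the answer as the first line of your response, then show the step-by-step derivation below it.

v0:inf,v1:inf,v2:16,v3:32,v4:0,v5:inf,v6:inf,v7:16,v8:inf

step 1: dist = v0:inf,v1:inf,v2:16,v3:inf,v4:0,v5:inf,v6:inf,v7:16,v8:inf
step 2: dist = v0:inf,v1:inf,v2:16,v3:32,v4:0,v5:inf,v6:inf,v7:16,v8:inf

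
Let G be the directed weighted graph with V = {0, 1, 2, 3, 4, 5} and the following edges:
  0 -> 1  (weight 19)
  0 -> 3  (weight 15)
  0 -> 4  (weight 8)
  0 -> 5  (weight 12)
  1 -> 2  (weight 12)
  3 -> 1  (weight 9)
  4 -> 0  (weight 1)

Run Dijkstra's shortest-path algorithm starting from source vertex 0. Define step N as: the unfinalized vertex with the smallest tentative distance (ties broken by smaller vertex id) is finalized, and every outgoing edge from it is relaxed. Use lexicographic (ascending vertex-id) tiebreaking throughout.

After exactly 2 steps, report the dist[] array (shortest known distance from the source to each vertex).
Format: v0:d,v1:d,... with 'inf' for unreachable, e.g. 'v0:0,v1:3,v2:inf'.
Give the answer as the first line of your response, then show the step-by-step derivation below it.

v0:0,v1:19,v2:inf,v3:15,v4:8,v5:12

step 1: dist = v0:0,v1:19,v2:inf,v3:15,v4:8,v5:12
step 2: dist = v0:0,v1:19,v2:inf,v3:15,v4:8,v5:12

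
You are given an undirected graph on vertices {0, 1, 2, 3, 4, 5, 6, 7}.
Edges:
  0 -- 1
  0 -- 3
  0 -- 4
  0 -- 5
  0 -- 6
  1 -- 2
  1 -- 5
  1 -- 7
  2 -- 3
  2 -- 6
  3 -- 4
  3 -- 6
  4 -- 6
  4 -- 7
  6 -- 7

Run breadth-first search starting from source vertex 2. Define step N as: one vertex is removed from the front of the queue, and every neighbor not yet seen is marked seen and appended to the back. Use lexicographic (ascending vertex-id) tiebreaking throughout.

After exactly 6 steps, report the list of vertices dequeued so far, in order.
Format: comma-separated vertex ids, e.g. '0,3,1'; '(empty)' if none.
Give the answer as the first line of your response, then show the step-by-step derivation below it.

2,1,3,6,0,5

step 1: dequeue 2; queue=[1,3,6]; order=2
step 2: dequeue 1; queue=[3,6,0,5,7]; order=2,1
step 3: dequeue 3; queue=[6,0,5,7,4]; order=2,1,3
step 4: dequeue 6; queue=[0,5,7,4]; order=2,1,3,6
step 5: dequeue 0; queue=[5,7,4]; order=2,1,3,6,0
step 6: dequeue 5; queue=[7,4]; order=2,1,3,6,0,5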